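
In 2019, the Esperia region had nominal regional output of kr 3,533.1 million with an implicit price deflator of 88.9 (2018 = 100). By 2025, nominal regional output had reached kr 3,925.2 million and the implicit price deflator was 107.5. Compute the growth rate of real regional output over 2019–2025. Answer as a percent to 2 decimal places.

-8.12%

Deflate each year: 2019 → 3533.1/0.889 = 3974.24; 2025 → 3925.2/1.075 = 3651.35.
So real regional output changed by 3651.35/3974.24 − 1 = -0.0812, i.e. -8.12%.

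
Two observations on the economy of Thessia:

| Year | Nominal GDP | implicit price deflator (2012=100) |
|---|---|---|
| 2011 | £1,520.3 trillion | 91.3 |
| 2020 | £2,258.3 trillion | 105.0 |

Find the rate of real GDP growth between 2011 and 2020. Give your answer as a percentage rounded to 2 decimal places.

29.16%

Real GDP 2011 = 1520.3 / 0.913 = 1665.17.
Real GDP 2020 = 2258.3 / 1.050 = 2150.76.
Real growth = 2150.76 / 1665.17 − 1 = 0.2916.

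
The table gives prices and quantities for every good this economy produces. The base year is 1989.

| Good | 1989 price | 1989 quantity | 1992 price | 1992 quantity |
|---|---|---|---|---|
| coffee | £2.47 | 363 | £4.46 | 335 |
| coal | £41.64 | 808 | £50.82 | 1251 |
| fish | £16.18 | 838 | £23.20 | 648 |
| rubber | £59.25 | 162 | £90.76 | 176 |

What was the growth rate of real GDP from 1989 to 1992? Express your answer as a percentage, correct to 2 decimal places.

27.96%

Real GDP 1989 = Nominal GDP 1989 = 2.47·363 + 41.64·808 + 16.18·838 + 59.25·162 = 57699.07.
Real GDP 1992 (at 1989 prices) = 2.47·335 + 41.64·1251 + 16.18·648 + 59.25·176 = 73831.73.
Real growth = 73831.73/57699.07 − 1 = 0.2796.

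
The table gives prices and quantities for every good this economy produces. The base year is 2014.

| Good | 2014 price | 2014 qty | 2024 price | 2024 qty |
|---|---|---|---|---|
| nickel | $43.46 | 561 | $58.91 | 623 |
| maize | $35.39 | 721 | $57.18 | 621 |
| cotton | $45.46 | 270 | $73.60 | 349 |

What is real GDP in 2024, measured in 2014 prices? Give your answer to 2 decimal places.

$64918.31

Real GDP 2024 = Σ (p_2014 × q_2024) = 43.46·623 + 35.39·621 + 45.46·349 = 64918.31.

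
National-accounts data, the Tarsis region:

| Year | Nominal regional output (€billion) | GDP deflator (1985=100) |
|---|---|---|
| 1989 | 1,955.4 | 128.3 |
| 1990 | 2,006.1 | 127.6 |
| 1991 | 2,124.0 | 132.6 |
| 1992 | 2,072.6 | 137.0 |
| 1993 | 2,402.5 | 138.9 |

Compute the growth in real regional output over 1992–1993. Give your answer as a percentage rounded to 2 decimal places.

Real regional output 1992 = 2072.6/1.370 = 1512.85.
Real regional output 1993 = 2402.5/1.389 = 1729.66.
Change = 1729.66/1512.85 − 1 = 0.1433.

14.33%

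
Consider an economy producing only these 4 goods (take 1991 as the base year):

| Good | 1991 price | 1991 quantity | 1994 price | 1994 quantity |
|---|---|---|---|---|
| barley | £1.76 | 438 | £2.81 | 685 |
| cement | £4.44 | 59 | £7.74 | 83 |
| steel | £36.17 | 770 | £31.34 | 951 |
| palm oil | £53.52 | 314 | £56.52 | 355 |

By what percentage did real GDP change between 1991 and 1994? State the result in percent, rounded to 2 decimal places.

20.32%

Real GDP 1991 = Nominal GDP 1991 = 1.76·438 + 4.44·59 + 36.17·770 + 53.52·314 = 45689.02.
Real GDP 1994 (at 1991 prices) = 1.76·685 + 4.44·83 + 36.17·951 + 53.52·355 = 54971.39.
Real growth = 54971.39/45689.02 − 1 = 0.2032.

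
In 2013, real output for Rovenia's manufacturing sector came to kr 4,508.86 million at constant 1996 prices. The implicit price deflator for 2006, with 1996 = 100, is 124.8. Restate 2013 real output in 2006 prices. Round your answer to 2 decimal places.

kr 5,627.06 million

Real output in 2006 prices = Real output in 1996 prices × (P_2006/P_1996) = 4508.86 × 1.248 = 5627.06.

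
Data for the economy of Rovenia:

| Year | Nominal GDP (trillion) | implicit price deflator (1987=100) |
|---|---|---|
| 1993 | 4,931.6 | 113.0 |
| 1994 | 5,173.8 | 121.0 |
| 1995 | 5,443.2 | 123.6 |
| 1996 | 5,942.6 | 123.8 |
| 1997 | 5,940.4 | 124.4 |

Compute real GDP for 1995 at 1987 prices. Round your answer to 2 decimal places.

4,403.88 trillion

Real GDP 1995 = 5443.2 / 1.236 = 4403.88.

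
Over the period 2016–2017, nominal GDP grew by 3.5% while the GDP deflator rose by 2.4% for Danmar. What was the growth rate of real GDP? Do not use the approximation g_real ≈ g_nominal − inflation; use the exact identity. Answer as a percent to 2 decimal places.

(1 + g_nom) = (1 + g_real)(1 + π), so g_real = 1.0350 / 1.0240 − 1 = 0.01074.

1.07%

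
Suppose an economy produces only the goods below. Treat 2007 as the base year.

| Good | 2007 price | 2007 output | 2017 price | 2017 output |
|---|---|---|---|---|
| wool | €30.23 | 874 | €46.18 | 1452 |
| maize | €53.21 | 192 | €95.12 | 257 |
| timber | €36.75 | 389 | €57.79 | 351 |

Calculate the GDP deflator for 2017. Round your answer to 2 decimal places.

Nominal GDP 2017 = 46.18·1452 + 95.12·257 + 57.79·351 = 111783.49.
Real GDP 2017 (at 2007 prices) = 30.23·1452 + 53.21·257 + 36.75·351 = 70468.18.
Deflator = Nominal/Real × 100 = 111783.49/70468.18 × 100 = 158.630.

158.63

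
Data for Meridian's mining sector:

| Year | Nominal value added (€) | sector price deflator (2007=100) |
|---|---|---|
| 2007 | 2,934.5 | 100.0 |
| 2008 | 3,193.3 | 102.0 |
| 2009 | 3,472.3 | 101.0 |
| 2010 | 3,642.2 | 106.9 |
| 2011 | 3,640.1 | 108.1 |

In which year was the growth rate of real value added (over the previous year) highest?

2009

2008: real = 3193.3/1.020 = 3130.69; growth vs 2007 (2934.50) = 6.69%.
2009: real = 3472.3/1.010 = 3437.92; growth vs 2008 (3130.69) = 9.81%.
2010: real = 3642.2/1.069 = 3407.11; growth vs 2009 (3437.92) = -0.90%.
2011: real = 3640.1/1.081 = 3367.35; growth vs 2010 (3407.11) = -1.17%.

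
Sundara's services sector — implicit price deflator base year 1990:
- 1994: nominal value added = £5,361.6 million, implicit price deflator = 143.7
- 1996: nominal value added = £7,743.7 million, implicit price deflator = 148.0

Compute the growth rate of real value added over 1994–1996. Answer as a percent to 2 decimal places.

40.23%

Deflate each year: 1994 → 5361.6/1.437 = 3731.11; 1996 → 7743.7/1.480 = 5232.23.
So real value added changed by 5232.23/3731.11 − 1 = 0.4023, i.e. 40.23%.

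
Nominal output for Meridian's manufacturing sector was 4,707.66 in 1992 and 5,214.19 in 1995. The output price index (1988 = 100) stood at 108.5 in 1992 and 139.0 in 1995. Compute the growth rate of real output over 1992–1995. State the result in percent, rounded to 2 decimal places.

Real output 1992 = 4707.66 / 1.085 = 4338.86.
Real output 1995 = 5214.19 / 1.390 = 3751.22.
Real growth = 3751.22 / 4338.86 − 1 = -0.1354.

-13.54%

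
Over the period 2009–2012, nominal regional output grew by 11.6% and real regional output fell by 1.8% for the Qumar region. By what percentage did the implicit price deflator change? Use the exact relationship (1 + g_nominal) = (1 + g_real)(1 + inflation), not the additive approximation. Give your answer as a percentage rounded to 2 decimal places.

(1 + g_nom) = (1 + g_real)(1 + π), so π = 1.1160 / 0.9820 − 1 = 0.13646.

13.65%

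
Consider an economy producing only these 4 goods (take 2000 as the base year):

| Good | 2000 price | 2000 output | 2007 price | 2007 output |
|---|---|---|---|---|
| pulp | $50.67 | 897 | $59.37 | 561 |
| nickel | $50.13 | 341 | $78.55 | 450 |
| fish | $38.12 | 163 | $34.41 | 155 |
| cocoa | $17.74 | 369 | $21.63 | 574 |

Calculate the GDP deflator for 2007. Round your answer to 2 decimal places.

128.81

Nominal GDP 2007 = 59.37·561 + 78.55·450 + 34.41·155 + 21.63·574 = 86403.24.
Real GDP 2007 (at 2000 prices) = 50.67·561 + 50.13·450 + 38.12·155 + 17.74·574 = 67075.73.
Deflator = Nominal/Real × 100 = 86403.24/67075.73 × 100 = 128.814.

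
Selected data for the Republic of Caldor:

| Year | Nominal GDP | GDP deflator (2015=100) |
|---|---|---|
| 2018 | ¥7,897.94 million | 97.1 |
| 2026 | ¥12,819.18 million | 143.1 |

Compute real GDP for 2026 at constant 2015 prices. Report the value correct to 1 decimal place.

Real GDP = Nominal / (GDP deflator/100) = 12819.18 / 1.431 = 8958.20.

¥8,958.2 million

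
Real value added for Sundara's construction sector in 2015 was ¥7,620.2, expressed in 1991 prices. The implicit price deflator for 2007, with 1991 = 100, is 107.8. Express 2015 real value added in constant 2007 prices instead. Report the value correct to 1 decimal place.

Real value added in 2007 prices = Real value added in 1991 prices × (P_2007/P_1991) = 7620.2 × 1.078 = 8214.58.

¥8,214.6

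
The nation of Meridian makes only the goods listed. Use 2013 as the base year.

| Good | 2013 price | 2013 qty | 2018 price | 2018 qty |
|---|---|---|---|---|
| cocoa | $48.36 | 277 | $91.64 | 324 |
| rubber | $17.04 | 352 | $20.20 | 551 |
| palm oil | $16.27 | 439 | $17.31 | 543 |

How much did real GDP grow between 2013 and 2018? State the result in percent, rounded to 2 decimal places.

27.72%

Real GDP 2013 = Nominal GDP 2013 = 48.36·277 + 17.04·352 + 16.27·439 = 26536.33.
Real GDP 2018 (at 2013 prices) = 48.36·324 + 17.04·551 + 16.27·543 = 33892.29.
Real growth = 33892.29/26536.33 − 1 = 0.2772.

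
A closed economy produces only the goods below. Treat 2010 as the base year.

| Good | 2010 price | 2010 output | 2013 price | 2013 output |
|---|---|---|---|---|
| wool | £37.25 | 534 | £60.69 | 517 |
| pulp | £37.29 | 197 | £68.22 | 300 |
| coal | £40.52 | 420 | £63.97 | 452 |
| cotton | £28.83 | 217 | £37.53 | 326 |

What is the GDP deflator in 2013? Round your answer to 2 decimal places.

159.89

Nominal GDP 2013 = 60.69·517 + 68.22·300 + 63.97·452 + 37.53·326 = 92991.95.
Real GDP 2013 (at 2010 prices) = 37.25·517 + 37.29·300 + 40.52·452 + 28.83·326 = 58158.87.
Deflator = Nominal/Real × 100 = 92991.95/58158.87 × 100 = 159.893.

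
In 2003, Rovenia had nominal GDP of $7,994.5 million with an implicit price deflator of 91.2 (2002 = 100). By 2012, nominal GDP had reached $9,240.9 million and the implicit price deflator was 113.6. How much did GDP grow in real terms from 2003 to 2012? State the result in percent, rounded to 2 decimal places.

-7.20%

Real GDP 2003 = 7994.5 / 0.912 = 8765.90.
Real GDP 2012 = 9240.9 / 1.136 = 8134.60.
Real growth = 8134.60 / 8765.90 − 1 = -0.0720.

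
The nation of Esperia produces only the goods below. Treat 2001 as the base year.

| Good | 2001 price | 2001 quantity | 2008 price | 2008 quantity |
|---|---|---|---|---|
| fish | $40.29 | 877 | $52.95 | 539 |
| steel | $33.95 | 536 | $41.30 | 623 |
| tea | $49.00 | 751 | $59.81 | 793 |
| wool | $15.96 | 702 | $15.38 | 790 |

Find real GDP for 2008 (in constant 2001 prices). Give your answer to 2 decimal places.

Real GDP 2008 = Σ (p_2001 × q_2008) = 40.29·539 + 33.95·623 + 49.00·793 + 15.96·790 = 94332.56.

$94332.56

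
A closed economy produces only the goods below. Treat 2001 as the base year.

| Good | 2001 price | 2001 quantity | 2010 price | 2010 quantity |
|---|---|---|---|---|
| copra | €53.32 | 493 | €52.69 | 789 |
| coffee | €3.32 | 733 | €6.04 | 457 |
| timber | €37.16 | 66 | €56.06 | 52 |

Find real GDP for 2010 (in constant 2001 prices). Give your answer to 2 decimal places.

€45519.04

Real GDP 2010 = Σ (p_2001 × q_2010) = 53.32·789 + 3.32·457 + 37.16·52 = 45519.04.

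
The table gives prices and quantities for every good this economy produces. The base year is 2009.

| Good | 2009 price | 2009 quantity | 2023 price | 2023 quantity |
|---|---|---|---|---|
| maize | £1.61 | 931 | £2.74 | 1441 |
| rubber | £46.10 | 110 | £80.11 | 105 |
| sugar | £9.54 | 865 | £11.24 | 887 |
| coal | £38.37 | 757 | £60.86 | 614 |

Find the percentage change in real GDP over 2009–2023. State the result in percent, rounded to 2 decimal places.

-10.68%

Real GDP 2009 = Nominal GDP 2009 = 1.61·931 + 46.10·110 + 9.54·865 + 38.37·757 = 43868.10.
Real GDP 2023 (at 2009 prices) = 1.61·1441 + 46.10·105 + 9.54·887 + 38.37·614 = 39181.67.
Real growth = 39181.67/43868.10 − 1 = -0.1068.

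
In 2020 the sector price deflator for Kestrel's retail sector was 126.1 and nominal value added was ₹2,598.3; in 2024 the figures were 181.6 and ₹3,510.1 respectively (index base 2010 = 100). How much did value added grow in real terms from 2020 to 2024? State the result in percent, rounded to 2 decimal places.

-6.19%

Deflate each year: 2020 → 2598.3/1.261 = 2060.51; 2024 → 3510.1/1.816 = 1932.87.
So real value added changed by 1932.87/2060.51 − 1 = -0.0619, i.e. -6.19%.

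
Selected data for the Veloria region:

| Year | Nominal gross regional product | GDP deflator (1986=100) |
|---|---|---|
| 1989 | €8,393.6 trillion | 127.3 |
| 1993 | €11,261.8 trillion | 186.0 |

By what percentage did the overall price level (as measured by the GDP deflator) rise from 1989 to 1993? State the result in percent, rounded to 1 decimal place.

Price-level change = 186.0 / 127.3 − 1 = 0.4611.

46.1%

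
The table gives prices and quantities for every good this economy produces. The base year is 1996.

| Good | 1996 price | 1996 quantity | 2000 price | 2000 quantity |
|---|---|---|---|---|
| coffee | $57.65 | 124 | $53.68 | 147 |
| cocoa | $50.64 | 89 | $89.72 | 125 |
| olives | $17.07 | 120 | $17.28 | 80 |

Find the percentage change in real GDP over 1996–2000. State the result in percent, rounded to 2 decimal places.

Real GDP 1996 = Nominal GDP 1996 = 57.65·124 + 50.64·89 + 17.07·120 = 13703.96.
Real GDP 2000 (at 1996 prices) = 57.65·147 + 50.64·125 + 17.07·80 = 16170.15.
Real growth = 16170.15/13703.96 − 1 = 0.1800.

18.00%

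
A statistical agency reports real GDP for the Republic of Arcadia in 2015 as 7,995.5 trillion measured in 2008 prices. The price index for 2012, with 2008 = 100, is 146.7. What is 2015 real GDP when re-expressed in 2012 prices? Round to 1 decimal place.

11,729.4 trillion

Real GDP in 2012 prices = Real GDP in 2008 prices × (P_2012/P_2008) = 7995.5 × 1.467 = 11729.40.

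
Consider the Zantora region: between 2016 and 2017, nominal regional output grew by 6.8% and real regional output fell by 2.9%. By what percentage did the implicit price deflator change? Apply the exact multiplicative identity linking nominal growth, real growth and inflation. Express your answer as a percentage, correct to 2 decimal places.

(1 + g_nom) = (1 + g_real)(1 + π), so π = 1.0680 / 0.9710 − 1 = 0.09990.

9.99%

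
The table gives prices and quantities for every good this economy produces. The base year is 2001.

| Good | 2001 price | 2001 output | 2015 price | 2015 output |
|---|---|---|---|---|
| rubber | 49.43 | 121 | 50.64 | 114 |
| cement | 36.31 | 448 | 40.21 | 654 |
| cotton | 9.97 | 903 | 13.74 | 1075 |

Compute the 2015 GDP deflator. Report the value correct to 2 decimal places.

Nominal GDP 2015 = 50.64·114 + 40.21·654 + 13.74·1075 = 46840.80.
Real GDP 2015 (at 2001 prices) = 49.43·114 + 36.31·654 + 9.97·1075 = 40099.51.
Deflator = Nominal/Real × 100 = 46840.80/40099.51 × 100 = 116.811.

116.81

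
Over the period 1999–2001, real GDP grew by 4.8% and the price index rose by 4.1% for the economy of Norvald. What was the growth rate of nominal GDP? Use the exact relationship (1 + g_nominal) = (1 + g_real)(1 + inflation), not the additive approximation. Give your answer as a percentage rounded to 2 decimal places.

(1 + g_nom) = (1 + g_real)(1 + π) = 1.0480 × 1.0410 = 1.09097.

9.10%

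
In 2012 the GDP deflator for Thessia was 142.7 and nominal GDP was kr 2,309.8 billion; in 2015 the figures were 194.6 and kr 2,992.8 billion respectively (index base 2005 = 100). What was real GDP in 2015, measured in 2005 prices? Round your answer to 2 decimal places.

kr 1,537.92 billion

Real GDP = Nominal / (GDP deflator/100) = 2992.8 / 1.946 = 1537.92.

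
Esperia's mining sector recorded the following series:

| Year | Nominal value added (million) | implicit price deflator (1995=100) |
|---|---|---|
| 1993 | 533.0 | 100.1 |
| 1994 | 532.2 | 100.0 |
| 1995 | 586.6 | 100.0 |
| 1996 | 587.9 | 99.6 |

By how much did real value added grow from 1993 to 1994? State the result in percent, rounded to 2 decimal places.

Real value added 1993 = 533.0/1.001 = 532.47.
Real value added 1994 = 532.2/1.000 = 532.20.
Change = 532.20/532.47 − 1 = -0.0005.

-0.05%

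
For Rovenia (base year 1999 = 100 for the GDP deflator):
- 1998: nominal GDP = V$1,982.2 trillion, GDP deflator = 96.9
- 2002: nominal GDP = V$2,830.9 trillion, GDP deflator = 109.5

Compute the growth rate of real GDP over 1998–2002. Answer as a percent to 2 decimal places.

Deflate each year: 1998 → 1982.2/0.969 = 2045.61; 2002 → 2830.9/1.095 = 2585.30.
So real GDP changed by 2585.30/2045.61 − 1 = 0.2638, i.e. 26.38%.

26.38%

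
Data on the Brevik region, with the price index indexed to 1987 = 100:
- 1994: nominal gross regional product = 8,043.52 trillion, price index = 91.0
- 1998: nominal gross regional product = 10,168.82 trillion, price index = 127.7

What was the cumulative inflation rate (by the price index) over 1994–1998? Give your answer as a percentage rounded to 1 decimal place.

Price-level change = 127.7 / 91.0 − 1 = 0.4033.

40.3%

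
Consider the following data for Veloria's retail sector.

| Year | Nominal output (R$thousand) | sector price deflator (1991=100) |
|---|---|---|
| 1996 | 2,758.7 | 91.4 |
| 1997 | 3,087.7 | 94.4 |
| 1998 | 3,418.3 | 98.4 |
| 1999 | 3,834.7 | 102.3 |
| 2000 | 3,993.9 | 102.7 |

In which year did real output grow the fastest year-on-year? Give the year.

1997

1997: real = 3087.7/0.944 = 3270.87; growth vs 1996 (3018.27) = 8.37%.
1998: real = 3418.3/0.984 = 3473.88; growth vs 1997 (3270.87) = 6.21%.
1999: real = 3834.7/1.023 = 3748.48; growth vs 1998 (3473.88) = 7.90%.
2000: real = 3993.9/1.027 = 3888.90; growth vs 1999 (3748.48) = 3.75%.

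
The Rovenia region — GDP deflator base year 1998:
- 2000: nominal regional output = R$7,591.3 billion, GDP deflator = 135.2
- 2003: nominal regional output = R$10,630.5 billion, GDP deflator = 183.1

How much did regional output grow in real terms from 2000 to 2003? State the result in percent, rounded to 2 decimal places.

3.40%

Deflate each year: 2000 → 7591.3/1.352 = 5614.87; 2003 → 10630.5/1.831 = 5805.84.
So real regional output changed by 5805.84/5614.87 − 1 = 0.0340, i.e. 3.40%.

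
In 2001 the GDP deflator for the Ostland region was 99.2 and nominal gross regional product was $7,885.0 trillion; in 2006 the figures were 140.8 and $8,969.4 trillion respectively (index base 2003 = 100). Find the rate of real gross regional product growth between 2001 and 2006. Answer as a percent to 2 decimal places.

-19.86%

Deflate each year: 2001 → 7885.0/0.992 = 7948.59; 2006 → 8969.4/1.408 = 6370.31.
So real gross regional product changed by 6370.31/7948.59 − 1 = -0.1986, i.e. -19.86%.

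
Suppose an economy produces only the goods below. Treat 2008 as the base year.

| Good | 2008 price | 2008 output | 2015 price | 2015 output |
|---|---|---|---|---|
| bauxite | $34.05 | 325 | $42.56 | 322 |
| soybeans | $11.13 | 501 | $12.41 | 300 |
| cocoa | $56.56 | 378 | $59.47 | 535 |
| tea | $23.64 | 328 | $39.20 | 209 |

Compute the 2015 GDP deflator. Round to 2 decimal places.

116.03

Nominal GDP 2015 = 42.56·322 + 12.41·300 + 59.47·535 + 39.20·209 = 57436.57.
Real GDP 2015 (at 2008 prices) = 34.05·322 + 11.13·300 + 56.56·535 + 23.64·209 = 49503.46.
Deflator = Nominal/Real × 100 = 57436.57/49503.46 × 100 = 116.025.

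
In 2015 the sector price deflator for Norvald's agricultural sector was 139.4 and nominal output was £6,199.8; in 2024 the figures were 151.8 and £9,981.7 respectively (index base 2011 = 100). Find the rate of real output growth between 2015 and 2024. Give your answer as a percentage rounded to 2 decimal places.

47.85%

Real output 2015 = 6199.8 / 1.394 = 4447.49.
Real output 2024 = 9981.7 / 1.518 = 6575.56.
Real growth = 6575.56 / 4447.49 − 1 = 0.4785.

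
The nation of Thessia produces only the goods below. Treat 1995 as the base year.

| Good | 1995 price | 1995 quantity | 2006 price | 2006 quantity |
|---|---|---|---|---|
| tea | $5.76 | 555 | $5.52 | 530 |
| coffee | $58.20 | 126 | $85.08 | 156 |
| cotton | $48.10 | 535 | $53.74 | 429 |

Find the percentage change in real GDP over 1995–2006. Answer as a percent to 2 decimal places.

Real GDP 1995 = Nominal GDP 1995 = 5.76·555 + 58.20·126 + 48.10·535 = 36263.50.
Real GDP 2006 (at 1995 prices) = 5.76·530 + 58.20·156 + 48.10·429 = 32766.90.
Real growth = 32766.90/36263.50 − 1 = -0.0964.

-9.64%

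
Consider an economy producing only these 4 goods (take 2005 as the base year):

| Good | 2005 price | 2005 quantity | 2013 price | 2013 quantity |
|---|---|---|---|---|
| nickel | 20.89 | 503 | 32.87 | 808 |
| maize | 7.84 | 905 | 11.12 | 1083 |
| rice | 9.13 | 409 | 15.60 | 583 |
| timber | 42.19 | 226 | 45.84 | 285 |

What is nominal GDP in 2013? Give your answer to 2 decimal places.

60761.12

Nominal GDP 2013 = Σ (p_2013 × q_2013) = 32.87·808 + 11.12·1083 + 15.60·583 + 45.84·285 = 60761.12.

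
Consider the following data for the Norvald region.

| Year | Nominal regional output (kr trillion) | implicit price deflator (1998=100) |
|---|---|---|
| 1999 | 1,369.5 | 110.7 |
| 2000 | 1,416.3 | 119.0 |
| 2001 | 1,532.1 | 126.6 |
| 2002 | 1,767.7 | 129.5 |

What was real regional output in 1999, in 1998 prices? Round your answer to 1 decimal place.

Real regional output 1999 = 1369.5 / 1.107 = 1237.13.

kr 1,237.1 trillion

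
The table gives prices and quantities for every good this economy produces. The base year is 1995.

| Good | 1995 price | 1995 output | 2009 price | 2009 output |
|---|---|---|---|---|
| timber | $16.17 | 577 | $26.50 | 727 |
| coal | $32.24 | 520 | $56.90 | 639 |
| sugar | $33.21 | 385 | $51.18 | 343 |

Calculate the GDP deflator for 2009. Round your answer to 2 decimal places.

167.27

Nominal GDP 2009 = 26.50·727 + 56.90·639 + 51.18·343 = 73179.34.
Real GDP 2009 (at 1995 prices) = 16.17·727 + 32.24·639 + 33.21·343 = 43747.98.
Deflator = Nominal/Real × 100 = 73179.34/43747.98 × 100 = 167.275.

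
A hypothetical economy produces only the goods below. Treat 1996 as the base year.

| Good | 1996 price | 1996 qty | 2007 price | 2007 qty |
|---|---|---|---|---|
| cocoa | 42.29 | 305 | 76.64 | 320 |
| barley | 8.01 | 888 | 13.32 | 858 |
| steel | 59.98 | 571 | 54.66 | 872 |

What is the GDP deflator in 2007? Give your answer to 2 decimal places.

Nominal GDP 2007 = 76.64·320 + 13.32·858 + 54.66·872 = 83616.88.
Real GDP 2007 (at 1996 prices) = 42.29·320 + 8.01·858 + 59.98·872 = 72707.94.
Deflator = Nominal/Real × 100 = 83616.88/72707.94 × 100 = 115.004.

115.00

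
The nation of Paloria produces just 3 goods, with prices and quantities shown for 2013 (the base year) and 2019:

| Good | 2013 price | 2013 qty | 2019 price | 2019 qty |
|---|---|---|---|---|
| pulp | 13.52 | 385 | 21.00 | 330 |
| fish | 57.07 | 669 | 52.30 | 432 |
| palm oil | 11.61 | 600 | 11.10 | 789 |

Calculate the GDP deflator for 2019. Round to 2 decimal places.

100.01

Nominal GDP 2019 = 21.00·330 + 52.30·432 + 11.10·789 = 38281.50.
Real GDP 2019 (at 2013 prices) = 13.52·330 + 57.07·432 + 11.61·789 = 38276.13.
Deflator = Nominal/Real × 100 = 38281.50/38276.13 × 100 = 100.014.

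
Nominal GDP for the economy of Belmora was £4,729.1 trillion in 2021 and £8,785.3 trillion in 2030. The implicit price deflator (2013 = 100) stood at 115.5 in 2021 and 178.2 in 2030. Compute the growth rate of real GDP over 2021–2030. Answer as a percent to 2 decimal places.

Deflate each year: 2021 → 4729.1/1.155 = 4094.46; 2030 → 8785.3/1.782 = 4930.02.
So real GDP changed by 4930.02/4094.46 − 1 = 0.2041, i.e. 20.41%.

20.41%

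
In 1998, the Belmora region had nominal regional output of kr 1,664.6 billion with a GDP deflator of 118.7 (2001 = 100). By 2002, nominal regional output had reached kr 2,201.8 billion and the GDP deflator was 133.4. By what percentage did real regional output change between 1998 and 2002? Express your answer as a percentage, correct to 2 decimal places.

Real regional output 1998 = 1664.6 / 1.187 = 1402.36.
Real regional output 2002 = 2201.8 / 1.334 = 1650.52.
Real growth = 1650.52 / 1402.36 − 1 = 0.1770.

17.70%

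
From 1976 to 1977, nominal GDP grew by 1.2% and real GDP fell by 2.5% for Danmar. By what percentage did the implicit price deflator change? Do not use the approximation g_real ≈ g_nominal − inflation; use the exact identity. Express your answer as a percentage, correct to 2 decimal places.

3.79%

(1 + g_nom) = (1 + g_real)(1 + π), so π = 1.0120 / 0.9750 − 1 = 0.03795.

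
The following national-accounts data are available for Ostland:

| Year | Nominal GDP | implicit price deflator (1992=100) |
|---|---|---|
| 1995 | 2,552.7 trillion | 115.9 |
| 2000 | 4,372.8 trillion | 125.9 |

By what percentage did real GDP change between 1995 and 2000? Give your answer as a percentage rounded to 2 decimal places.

Real GDP 1995 = 2552.7 / 1.159 = 2202.50.
Real GDP 2000 = 4372.8 / 1.259 = 3473.23.
Real growth = 3473.23 / 2202.50 − 1 = 0.5769.

57.69%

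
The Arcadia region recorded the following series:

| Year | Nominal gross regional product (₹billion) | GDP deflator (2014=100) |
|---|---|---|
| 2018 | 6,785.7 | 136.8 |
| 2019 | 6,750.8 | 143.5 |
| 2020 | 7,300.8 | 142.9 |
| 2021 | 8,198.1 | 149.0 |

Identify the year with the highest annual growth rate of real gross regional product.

2020

2019: real = 6750.8/1.435 = 4704.39; growth vs 2018 (4960.31) = -5.16%.
2020: real = 7300.8/1.429 = 5109.03; growth vs 2019 (4704.39) = 8.60%.
2021: real = 8198.1/1.490 = 5502.08; growth vs 2020 (5109.03) = 7.69%.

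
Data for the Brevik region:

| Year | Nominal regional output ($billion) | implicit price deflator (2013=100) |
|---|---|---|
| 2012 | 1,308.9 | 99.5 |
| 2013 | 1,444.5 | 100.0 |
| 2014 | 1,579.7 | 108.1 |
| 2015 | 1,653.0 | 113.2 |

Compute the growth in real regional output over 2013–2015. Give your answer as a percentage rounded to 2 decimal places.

1.09%

Real regional output 2013 = 1444.5/1.000 = 1444.50.
Real regional output 2015 = 1653.0/1.132 = 1460.25.
Change = 1460.25/1444.50 − 1 = 0.0109.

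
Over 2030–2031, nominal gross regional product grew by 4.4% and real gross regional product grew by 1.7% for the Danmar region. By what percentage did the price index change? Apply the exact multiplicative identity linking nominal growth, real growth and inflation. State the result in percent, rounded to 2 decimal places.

2.65%

(1 + g_nom) = (1 + g_real)(1 + π), so π = 1.0440 / 1.0170 − 1 = 0.02655.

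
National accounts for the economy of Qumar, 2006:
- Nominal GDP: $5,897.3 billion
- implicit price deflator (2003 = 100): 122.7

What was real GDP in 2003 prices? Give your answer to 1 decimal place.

$4,806.3 billion

Real GDP = Nominal / (implicit price deflator/100) = 5897.3 / 1.227 = 4806.28.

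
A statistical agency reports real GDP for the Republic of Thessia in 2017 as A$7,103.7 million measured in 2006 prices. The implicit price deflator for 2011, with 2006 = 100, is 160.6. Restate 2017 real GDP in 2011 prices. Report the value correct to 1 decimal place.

Real GDP in 2011 prices = Real GDP in 2006 prices × (P_2011/P_2006) = 7103.7 × 1.606 = 11408.54.

A$11,408.5 million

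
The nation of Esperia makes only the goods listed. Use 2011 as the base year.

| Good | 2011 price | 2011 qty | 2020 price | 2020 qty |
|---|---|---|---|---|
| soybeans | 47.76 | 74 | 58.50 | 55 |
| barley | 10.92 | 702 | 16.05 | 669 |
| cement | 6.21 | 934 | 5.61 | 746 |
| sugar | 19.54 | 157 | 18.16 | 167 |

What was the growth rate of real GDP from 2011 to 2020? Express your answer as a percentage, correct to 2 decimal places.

-11.16%

Real GDP 2011 = Nominal GDP 2011 = 47.76·74 + 10.92·702 + 6.21·934 + 19.54·157 = 20068.00.
Real GDP 2020 (at 2011 prices) = 47.76·55 + 10.92·669 + 6.21·746 + 19.54·167 = 17828.12.
Real growth = 17828.12/20068.00 − 1 = -0.1116.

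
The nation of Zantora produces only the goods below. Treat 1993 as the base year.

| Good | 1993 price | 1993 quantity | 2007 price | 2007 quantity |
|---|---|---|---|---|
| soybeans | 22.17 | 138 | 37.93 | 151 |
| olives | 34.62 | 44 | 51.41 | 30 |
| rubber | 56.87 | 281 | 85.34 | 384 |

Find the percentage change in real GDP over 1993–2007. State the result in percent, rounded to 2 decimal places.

27.53%

Real GDP 1993 = Nominal GDP 1993 = 22.17·138 + 34.62·44 + 56.87·281 = 20563.21.
Real GDP 2007 (at 1993 prices) = 22.17·151 + 34.62·30 + 56.87·384 = 26224.35.
Real growth = 26224.35/20563.21 − 1 = 0.2753.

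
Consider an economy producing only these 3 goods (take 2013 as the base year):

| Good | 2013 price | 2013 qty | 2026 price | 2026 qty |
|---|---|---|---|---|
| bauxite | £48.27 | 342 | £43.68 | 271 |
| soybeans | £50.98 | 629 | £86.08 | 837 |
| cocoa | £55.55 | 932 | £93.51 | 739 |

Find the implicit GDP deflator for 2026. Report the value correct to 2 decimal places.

158.04

Nominal GDP 2026 = 43.68·271 + 86.08·837 + 93.51·739 = 152990.13.
Real GDP 2026 (at 2013 prices) = 48.27·271 + 50.98·837 + 55.55·739 = 96802.88.
Deflator = Nominal/Real × 100 = 152990.13/96802.88 × 100 = 158.043.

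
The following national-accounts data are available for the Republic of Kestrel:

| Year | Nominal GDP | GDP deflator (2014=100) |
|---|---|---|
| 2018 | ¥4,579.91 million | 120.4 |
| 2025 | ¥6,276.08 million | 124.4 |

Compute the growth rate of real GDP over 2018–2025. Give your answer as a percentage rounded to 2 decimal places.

Real GDP 2018 = 4579.91 / 1.204 = 3803.91.
Real GDP 2025 = 6276.08 / 1.244 = 5045.08.
Real growth = 5045.08 / 3803.91 − 1 = 0.3263.

32.63%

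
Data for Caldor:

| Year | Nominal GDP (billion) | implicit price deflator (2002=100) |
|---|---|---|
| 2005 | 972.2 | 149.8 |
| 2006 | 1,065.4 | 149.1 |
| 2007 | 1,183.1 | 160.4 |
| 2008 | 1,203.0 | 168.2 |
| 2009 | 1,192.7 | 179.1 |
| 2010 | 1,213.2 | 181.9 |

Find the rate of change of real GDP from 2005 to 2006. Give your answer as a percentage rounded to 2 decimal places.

Real GDP 2005 = 972.2/1.498 = 649.00.
Real GDP 2006 = 1065.4/1.491 = 714.55.
Change = 714.55/649.00 − 1 = 0.1010.

10.10%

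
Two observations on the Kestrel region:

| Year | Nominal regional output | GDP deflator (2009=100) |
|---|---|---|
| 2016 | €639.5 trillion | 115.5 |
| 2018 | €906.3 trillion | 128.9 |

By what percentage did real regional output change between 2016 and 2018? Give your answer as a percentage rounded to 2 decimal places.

26.99%

Deflate each year: 2016 → 639.5/1.155 = 553.68; 2018 → 906.3/1.289 = 703.10.
So real regional output changed by 703.10/553.68 − 1 = 0.2699, i.e. 26.99%.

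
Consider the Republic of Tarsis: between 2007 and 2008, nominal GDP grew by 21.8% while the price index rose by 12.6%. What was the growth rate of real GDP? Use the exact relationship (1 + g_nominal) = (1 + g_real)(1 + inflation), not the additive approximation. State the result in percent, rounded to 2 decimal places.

8.17%

(1 + g_nom) = (1 + g_real)(1 + π), so g_real = 1.2180 / 1.1260 − 1 = 0.08171.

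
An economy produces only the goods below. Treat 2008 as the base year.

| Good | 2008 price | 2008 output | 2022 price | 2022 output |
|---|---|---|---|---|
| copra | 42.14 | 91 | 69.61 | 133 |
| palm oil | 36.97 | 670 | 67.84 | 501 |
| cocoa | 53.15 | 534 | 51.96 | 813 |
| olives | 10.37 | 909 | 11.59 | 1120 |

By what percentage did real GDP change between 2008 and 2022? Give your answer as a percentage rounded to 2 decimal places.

Real GDP 2008 = Nominal GDP 2008 = 42.14·91 + 36.97·670 + 53.15·534 + 10.37·909 = 66413.07.
Real GDP 2022 (at 2008 prices) = 42.14·133 + 36.97·501 + 53.15·813 + 10.37·1120 = 78951.94.
Real growth = 78951.94/66413.07 − 1 = 0.1888.

18.88%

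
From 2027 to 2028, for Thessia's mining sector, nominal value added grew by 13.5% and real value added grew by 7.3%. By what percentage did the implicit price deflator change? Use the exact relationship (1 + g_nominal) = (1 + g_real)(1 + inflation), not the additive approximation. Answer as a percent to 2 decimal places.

(1 + g_nom) = (1 + g_real)(1 + π), so π = 1.1350 / 1.0730 − 1 = 0.05778.

5.78%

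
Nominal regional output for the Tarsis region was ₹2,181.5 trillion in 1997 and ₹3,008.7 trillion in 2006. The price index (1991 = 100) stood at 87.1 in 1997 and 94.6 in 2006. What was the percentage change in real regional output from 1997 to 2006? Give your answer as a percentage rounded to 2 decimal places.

Real regional output 1997 = 2181.5 / 0.871 = 2504.59.
Real regional output 2006 = 3008.7 / 0.946 = 3180.44.
Real growth = 3180.44 / 2504.59 − 1 = 0.2698.

26.98%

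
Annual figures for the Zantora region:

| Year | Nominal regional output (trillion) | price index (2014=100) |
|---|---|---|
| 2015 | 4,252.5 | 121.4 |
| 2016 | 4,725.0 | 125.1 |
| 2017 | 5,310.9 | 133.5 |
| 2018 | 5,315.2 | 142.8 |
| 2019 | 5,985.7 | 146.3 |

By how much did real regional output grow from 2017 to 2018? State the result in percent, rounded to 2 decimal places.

Real regional output 2017 = 5310.9/1.335 = 3978.20.
Real regional output 2018 = 5315.2/1.428 = 3722.13.
Change = 3722.13/3978.20 − 1 = -0.0644.

-6.44%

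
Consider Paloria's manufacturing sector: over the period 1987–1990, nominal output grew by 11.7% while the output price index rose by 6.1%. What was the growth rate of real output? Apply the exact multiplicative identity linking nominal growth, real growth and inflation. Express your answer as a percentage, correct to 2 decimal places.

(1 + g_nom) = (1 + g_real)(1 + π), so g_real = 1.1170 / 1.0610 − 1 = 0.05278.

5.28%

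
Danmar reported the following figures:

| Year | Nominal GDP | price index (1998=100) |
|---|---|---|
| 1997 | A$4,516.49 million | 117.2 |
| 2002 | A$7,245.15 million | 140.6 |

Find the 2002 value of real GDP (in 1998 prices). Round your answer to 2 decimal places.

A$5,153.02 million

Real GDP = Nominal / (price index/100) = 7245.15 / 1.406 = 5153.02.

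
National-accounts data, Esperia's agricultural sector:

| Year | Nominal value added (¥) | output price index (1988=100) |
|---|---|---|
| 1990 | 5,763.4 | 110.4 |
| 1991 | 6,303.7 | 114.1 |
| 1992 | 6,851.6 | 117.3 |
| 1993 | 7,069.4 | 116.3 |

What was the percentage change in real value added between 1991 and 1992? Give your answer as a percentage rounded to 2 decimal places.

5.73%

Real value added 1991 = 6303.7/1.141 = 5524.72.
Real value added 1992 = 6851.6/1.173 = 5841.09.
Change = 5841.09/5524.72 − 1 = 0.0573.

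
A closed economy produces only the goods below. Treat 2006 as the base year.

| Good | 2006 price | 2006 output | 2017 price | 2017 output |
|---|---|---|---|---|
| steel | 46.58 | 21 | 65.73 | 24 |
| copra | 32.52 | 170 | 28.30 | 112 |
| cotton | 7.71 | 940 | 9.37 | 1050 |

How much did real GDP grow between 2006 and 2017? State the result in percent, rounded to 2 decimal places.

Real GDP 2006 = Nominal GDP 2006 = 46.58·21 + 32.52·170 + 7.71·940 = 13753.98.
Real GDP 2017 (at 2006 prices) = 46.58·24 + 32.52·112 + 7.71·1050 = 12855.66.
Real growth = 12855.66/13753.98 − 1 = -0.0653.

-6.53%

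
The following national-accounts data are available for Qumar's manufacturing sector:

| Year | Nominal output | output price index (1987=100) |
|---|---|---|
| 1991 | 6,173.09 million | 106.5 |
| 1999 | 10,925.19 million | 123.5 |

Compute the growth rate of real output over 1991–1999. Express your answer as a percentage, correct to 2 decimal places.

Deflate each year: 1991 → 6173.09/1.065 = 5796.33; 1999 → 10925.19/1.235 = 8846.31.
So real output changed by 8846.31/5796.33 − 1 = 0.5262, i.e. 52.62%.

52.62%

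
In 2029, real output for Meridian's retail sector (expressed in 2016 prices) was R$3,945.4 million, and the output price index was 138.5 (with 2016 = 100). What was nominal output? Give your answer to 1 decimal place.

R$5,464.4 million

Nominal output = Real × (output price index/100) = 3945.4 × 1.385 = 5464.38.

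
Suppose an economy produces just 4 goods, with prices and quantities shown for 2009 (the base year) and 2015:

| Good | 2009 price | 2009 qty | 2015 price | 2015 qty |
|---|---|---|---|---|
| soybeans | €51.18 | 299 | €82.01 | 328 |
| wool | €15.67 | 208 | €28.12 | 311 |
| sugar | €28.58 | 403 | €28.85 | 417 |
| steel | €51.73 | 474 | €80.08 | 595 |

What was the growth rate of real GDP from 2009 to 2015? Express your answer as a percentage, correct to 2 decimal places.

17.87%

Real GDP 2009 = Nominal GDP 2009 = 51.18·299 + 15.67·208 + 28.58·403 + 51.73·474 = 54599.94.
Real GDP 2015 (at 2009 prices) = 51.18·328 + 15.67·311 + 28.58·417 + 51.73·595 = 64357.62.
Real growth = 64357.62/54599.94 − 1 = 0.1787.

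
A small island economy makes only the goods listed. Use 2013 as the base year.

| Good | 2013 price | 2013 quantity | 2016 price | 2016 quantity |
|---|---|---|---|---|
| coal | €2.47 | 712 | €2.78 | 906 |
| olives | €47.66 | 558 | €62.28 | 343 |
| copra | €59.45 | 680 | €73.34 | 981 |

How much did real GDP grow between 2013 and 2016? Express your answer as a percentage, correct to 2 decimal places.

Real GDP 2013 = Nominal GDP 2013 = 2.47·712 + 47.66·558 + 59.45·680 = 68778.92.
Real GDP 2016 (at 2013 prices) = 2.47·906 + 47.66·343 + 59.45·981 = 76905.65.
Real growth = 76905.65/68778.92 − 1 = 0.1182.

11.82%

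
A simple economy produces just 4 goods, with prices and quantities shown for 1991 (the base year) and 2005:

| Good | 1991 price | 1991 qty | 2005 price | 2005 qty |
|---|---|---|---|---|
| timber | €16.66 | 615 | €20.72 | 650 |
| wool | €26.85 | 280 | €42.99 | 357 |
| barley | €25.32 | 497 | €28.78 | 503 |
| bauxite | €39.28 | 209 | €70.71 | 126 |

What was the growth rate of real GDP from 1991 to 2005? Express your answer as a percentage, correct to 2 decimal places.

Real GDP 1991 = Nominal GDP 1991 = 16.66·615 + 26.85·280 + 25.32·497 + 39.28·209 = 38557.46.
Real GDP 2005 (at 1991 prices) = 16.66·650 + 26.85·357 + 25.32·503 + 39.28·126 = 38099.69.
Real growth = 38099.69/38557.46 − 1 = -0.0119.

-1.19%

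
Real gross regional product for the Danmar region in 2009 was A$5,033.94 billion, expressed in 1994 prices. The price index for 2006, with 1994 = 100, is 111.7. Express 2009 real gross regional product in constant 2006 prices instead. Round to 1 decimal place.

A$5,622.9 billion

Real gross regional product in 2006 prices = Real gross regional product in 1994 prices × (P_2006/P_1994) = 5033.94 × 1.117 = 5622.91.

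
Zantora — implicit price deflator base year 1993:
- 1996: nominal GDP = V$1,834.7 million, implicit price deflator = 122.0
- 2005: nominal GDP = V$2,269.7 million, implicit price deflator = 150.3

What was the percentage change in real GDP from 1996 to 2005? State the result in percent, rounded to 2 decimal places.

Deflate each year: 1996 → 1834.7/1.220 = 1503.85; 2005 → 2269.7/1.503 = 1510.11.
So real GDP changed by 1510.11/1503.85 − 1 = 0.0042, i.e. 0.42%.

0.42%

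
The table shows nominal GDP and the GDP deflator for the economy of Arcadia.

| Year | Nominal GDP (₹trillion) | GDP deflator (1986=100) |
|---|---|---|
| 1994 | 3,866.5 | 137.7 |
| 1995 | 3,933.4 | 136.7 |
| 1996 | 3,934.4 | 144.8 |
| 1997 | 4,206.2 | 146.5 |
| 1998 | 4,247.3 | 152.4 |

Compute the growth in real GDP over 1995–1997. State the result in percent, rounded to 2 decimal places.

-0.22%

Real GDP 1995 = 3933.4/1.367 = 2877.40.
Real GDP 1997 = 4206.2/1.465 = 2871.13.
Change = 2871.13/2877.40 − 1 = -0.0022.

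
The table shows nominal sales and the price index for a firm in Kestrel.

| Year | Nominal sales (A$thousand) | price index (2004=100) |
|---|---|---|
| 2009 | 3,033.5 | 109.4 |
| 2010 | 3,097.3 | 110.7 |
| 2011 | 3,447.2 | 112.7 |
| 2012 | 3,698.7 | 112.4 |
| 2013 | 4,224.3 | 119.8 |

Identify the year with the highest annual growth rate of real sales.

2010: real = 3097.3/1.107 = 2797.92; growth vs 2009 (2772.85) = 0.90%.
2011: real = 3447.2/1.127 = 3058.74; growth vs 2010 (2797.92) = 9.32%.
2012: real = 3698.7/1.124 = 3290.66; growth vs 2011 (3058.74) = 7.58%.
2013: real = 4224.3/1.198 = 3526.13; growth vs 2012 (3290.66) = 7.16%.

2011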